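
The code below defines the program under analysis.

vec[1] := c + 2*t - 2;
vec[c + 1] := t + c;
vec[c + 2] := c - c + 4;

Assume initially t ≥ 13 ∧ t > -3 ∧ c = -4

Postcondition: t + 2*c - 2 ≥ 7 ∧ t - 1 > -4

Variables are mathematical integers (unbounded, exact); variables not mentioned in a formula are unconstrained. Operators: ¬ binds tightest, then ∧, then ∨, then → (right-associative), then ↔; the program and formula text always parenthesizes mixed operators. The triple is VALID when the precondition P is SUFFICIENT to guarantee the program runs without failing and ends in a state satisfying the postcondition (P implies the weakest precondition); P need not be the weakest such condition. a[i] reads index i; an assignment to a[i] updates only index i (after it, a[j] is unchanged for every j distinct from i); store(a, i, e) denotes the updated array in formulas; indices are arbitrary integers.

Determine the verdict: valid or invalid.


Working backward. After the program, the postcondition t + 2*c - 2 ≥ 7 ∧ t - 1 > -4 must hold; in canonical form it is 2*c + t ≥ 9 ∧ t > -3.
Before vec[c + 2] := c - c + 4: 2*c + t ≥ 9 ∧ t > -3
Before vec[c + 1] := t + c: 2*c + t ≥ 9 ∧ t > -3
Before vec[1] := c + 2*t - 2: 2*c + t ≥ 9 ∧ t > -3
The weakest precondition is 2*c + t ≥ 9 ∧ t > -3.
Check whether t ≥ 13 ∧ t > -3 ∧ c = -4 implies it.
Countermodel: at the initial state c = -4, t = 13, the precondition holds but the weakest precondition fails.
Answer: invalid


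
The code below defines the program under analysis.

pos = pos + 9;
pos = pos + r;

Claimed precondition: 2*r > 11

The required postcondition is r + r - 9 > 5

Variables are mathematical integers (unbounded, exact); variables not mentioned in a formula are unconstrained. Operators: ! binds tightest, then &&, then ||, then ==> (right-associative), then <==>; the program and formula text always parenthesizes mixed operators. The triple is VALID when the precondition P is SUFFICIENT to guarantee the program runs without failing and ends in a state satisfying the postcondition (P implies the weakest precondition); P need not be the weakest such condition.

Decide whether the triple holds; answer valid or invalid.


Working backward. After the program, the postcondition r + r - 9 > 5 must hold; in canonical form it is 2*r > 14.
Before pos := pos + r: 2*r > 14
Before pos := pos + 9: 2*r > 14
The weakest precondition is 2*r > 14.
Check whether 2*r > 11 implies it.
Countermodel: at the initial state r = 6, the precondition holds but the weakest precondition fails.
Answer: invalid


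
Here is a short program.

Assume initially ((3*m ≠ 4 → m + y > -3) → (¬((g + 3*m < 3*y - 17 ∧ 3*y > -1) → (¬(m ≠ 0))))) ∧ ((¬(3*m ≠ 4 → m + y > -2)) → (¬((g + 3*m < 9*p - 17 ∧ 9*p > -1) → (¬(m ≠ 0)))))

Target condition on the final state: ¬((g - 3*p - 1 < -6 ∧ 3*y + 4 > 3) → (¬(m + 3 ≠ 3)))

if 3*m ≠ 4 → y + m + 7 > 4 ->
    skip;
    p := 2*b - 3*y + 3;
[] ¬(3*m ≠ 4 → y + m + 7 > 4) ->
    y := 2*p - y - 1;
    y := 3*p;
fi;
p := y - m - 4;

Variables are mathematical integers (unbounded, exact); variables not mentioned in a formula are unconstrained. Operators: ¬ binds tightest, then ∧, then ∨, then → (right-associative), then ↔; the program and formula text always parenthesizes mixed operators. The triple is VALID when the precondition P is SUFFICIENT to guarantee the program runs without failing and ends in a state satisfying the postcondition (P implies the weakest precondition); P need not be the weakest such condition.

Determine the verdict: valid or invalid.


Working backward. After the program, the postcondition ¬((g - 3*p - 1 < -6 ∧ 3*y + 4 > 3) → (¬(m + 3 ≠ 3))) must hold; in canonical form it is ¬((g < 3*p - 5 ∧ 3*y > -1) → (¬(m ≠ 0))).
Before p := y - m - 4: ¬((g + 3*m < 3*y - 17 ∧ 3*y > -1) → (¬(m ≠ 0)))
Then branch requires ¬((g + 3*m < 3*y - 17 ∧ 3*y > -1) → (¬(m ≠ 0))); else branch requires ¬((g + 3*m < 9*p - 17 ∧ 9*p > -1) → (¬(m ≠ 0))).
Before the if: ((3*m ≠ 4 → m + y > -3) → (¬((g + 3*m < 3*y - 17 ∧ 3*y > -1) → (¬(m ≠ 0))))) ∧ ((¬(3*m ≠ 4 → m + y > -3)) → (¬((g + 3*m < 9*p - 17 ∧ 9*p > -1) → (¬(m ≠ 0)))))
The weakest precondition is ((3*m ≠ 4 → m + y > -3) → (¬((g + 3*m < 3*y - 17 ∧ 3*y > -1) → (¬(m ≠ 0))))) ∧ ((¬(3*m ≠ 4 → m + y > -3)) → (¬((g + 3*m < 9*p - 17 ∧ 9*p > -1) → (¬(m ≠ 0))))).
Check whether ((3*m ≠ 4 → m + y > -3) → (¬((g + 3*m < 3*y - 17 ∧ 3*y > -1) → (¬(m ≠ 0))))) ∧ ((¬(3*m ≠ 4 → m + y > -2)) → (¬((g + 3*m < 9*p - 17 ∧ 9*p > -1) → (¬(m ≠ 0))))) implies it.
Every state satisfying the precondition satisfies the weakest precondition: the implication holds.
Answer: valid


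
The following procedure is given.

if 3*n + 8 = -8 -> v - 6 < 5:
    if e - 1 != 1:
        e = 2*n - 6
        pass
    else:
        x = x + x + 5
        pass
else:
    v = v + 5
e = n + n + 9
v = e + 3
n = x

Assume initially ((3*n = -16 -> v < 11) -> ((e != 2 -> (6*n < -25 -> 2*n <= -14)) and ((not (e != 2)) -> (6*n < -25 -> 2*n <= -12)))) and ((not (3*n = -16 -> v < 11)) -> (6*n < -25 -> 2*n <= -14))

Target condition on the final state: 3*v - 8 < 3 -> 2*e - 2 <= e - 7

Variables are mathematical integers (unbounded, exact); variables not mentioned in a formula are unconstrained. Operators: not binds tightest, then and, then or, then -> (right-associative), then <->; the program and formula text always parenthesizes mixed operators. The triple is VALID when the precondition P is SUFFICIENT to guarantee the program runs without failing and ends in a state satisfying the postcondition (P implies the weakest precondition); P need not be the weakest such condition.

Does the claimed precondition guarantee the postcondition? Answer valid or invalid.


Working backward. After the program, the postcondition 3*v - 8 < 3 -> 2*e - 2 <= e - 7 must hold; in canonical form it is 3*v < 11 -> e <= -5.
Before n := x: 3*v < 11 -> e <= -5
Before v := e + 3: 3*e < 2 -> e <= -5
Before e := n + n + 9: 6*n < -25 -> 2*n <= -14
Then branch requires (e != 2 -> (6*n < -25 -> 2*n <= -14)) and ((not (e != 2)) -> (6*n < -25 -> 2*n <= -14)); else branch requires 6*n < -25 -> 2*n <= -14.
Before the if: ((3*n = -16 -> v < 11) -> ((e != 2 -> (6*n < -25 -> 2*n <= -14)) and ((not (e != 2)) -> (6*n < -25 -> 2*n <= -14)))) and ((not (3*n = -16 -> v < 11)) -> (6*n < -25 -> 2*n <= -14))
The weakest precondition is ((3*n = -16 -> v < 11) -> ((e != 2 -> (6*n < -25 -> 2*n <= -14)) and ((not (e != 2)) -> (6*n < -25 -> 2*n <= -14)))) and ((not (3*n = -16 -> v < 11)) -> (6*n < -25 -> 2*n <= -14)).
Check whether ((3*n = -16 -> v < 11) -> ((e != 2 -> (6*n < -25 -> 2*n <= -14)) and ((not (e != 2)) -> (6*n < -25 -> 2*n <= -12)))) and ((not (3*n = -16 -> v < 11)) -> (6*n < -25 -> 2*n <= -14)) implies it.
Countermodel: at the initial state e = 2, n = -6, v = 0, the precondition holds but the weakest precondition fails.
Answer: invalid


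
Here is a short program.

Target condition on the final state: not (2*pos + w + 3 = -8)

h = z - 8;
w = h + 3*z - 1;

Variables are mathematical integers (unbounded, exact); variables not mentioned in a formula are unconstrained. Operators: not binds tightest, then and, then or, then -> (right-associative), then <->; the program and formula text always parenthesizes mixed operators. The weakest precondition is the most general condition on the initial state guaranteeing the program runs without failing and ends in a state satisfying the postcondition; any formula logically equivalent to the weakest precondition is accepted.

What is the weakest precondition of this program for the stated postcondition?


Working backward. After the program, the postcondition not (2*pos + w + 3 = -8) must hold; in canonical form it is not (2*pos + w = -11).
Before w := h + 3*z - 1: not (h + 2*pos + 3*z = -10)
Before h := z - 8: not (2*pos + 4*z = -2)
Answer: WP = not (2*pos + 4*z = -2)


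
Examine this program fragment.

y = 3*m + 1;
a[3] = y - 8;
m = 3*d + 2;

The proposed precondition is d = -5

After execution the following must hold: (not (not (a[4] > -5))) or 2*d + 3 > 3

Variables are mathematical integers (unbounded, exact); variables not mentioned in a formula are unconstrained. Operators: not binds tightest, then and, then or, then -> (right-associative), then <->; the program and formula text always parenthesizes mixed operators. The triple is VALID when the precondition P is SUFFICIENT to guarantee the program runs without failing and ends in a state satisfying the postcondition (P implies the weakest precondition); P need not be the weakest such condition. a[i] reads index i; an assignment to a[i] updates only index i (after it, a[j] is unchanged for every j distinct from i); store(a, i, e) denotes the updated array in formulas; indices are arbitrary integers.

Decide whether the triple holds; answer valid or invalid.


Working backward. After the program, the postcondition (not (not (a[4] > -5))) or 2*d + 3 > 3 must hold; in canonical form it is a[4] > -5 or 2*d > 0.
Before m := 3*d + 2: a[4] > -5 or 2*d > 0
Before a[3] := y - 8: a[4] > -5 or 2*d > 0
Before y := 3*m + 1: a[4] > -5 or 2*d > 0
The weakest precondition is a[4] > -5 or 2*d > 0.
Check whether d = -5 implies it.
Countermodel: at the initial state a = {[4] = -5, elsewhere -5}, d = -5, the precondition holds but the weakest precondition fails.
Answer: invalid


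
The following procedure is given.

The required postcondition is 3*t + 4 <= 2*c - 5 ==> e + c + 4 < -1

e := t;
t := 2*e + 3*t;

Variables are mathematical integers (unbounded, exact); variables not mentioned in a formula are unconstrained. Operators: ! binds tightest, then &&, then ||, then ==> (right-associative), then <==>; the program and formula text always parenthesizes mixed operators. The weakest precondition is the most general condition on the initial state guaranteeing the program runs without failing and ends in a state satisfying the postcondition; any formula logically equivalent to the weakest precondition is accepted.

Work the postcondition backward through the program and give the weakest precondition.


Working backward. After the program, the postcondition 3*t + 4 <= 2*c - 5 ==> e + c + 4 < -1 must hold; in canonical form it is 3*t <= 2*c - 9 ==> c + e < -5.
Before t := 2*e + 3*t: 6*e + 9*t <= 2*c - 9 ==> c + e < -5
Before e := t: 15*t <= 2*c - 9 ==> c + t < -5
Answer: WP = 15*t <= 2*c - 9 ==> c + t < -5


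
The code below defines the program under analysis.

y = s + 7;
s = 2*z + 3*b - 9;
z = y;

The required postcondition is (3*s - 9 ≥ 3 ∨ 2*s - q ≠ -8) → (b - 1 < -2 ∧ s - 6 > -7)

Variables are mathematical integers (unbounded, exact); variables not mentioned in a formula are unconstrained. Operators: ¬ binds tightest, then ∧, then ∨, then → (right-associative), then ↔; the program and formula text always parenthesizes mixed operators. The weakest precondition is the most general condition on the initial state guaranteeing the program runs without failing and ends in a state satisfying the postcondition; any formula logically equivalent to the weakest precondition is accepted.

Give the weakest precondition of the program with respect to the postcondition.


Working backward. After the program, the postcondition (3*s - 9 ≥ 3 ∨ 2*s - q ≠ -8) → (b - 1 < -2 ∧ s - 6 > -7) must hold; in canonical form it is (3*s ≥ 12 ∨ 2*s ≠ q - 8) → (b < -1 ∧ s > -1).
Before z := y: (3*s ≥ 12 ∨ 2*s ≠ q - 8) → (b < -1 ∧ s > -1)
Before s := 2*z + 3*b - 9: (9*b + 6*z ≥ 39 ∨ 6*b + 4*z ≠ q + 10) → (b < -1 ∧ 3*b + 2*z > 8)
Before y := s + 7: (9*b + 6*z ≥ 39 ∨ 6*b + 4*z ≠ q + 10) → (b < -1 ∧ 3*b + 2*z > 8)
Answer: WP = (9*b + 6*z ≥ 39 ∨ 6*b + 4*z ≠ q + 10) → (b < -1 ∧ 3*b + 2*z > 8)


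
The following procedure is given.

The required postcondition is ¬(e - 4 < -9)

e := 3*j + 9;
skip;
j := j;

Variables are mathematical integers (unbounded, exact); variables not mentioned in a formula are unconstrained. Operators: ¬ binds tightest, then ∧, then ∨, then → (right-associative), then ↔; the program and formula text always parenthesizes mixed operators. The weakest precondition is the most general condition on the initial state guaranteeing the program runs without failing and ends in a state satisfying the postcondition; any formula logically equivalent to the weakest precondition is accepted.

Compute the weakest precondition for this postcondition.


Working backward. After the program, the postcondition ¬(e - 4 < -9) must hold; in canonical form it is ¬(e < -5).
Before j := j: ¬(e < -5)
Before skip: ¬(e < -5)
Before e := 3*j + 9: ¬(3*j < -14)
Answer: WP = ¬(3*j < -14)


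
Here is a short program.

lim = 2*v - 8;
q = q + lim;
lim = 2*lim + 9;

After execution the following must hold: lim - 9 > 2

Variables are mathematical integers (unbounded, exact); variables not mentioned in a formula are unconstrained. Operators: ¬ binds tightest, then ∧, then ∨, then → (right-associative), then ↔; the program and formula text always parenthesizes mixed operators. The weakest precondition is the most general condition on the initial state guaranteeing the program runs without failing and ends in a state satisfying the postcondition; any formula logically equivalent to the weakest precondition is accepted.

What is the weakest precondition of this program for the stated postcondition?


Working backward. After the program, the postcondition lim - 9 > 2 must hold; in canonical form it is lim > 11.
Before lim := 2*lim + 9: 2*lim > 2
Before q := q + lim: 2*lim > 2
Before lim := 2*v - 8: 4*v > 18
Answer: WP = 4*v > 18


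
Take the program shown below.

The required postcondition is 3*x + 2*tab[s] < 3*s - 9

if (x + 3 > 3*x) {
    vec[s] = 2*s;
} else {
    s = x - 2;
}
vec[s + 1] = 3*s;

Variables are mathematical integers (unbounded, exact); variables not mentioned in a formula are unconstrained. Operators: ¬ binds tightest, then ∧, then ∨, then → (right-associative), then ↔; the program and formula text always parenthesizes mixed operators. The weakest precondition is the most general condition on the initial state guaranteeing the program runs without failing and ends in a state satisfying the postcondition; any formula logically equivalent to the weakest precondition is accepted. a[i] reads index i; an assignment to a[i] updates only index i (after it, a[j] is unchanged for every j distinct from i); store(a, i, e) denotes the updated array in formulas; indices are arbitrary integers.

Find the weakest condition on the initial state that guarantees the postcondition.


Working backward. After the program, the postcondition 3*x + 2*tab[s] < 3*s - 9 must hold; in canonical form it is 2*tab[s] + 3*x < 3*s - 9.
Before vec[s + 1] := 3*s: 2*tab[s] + 3*x < 3*s - 9
Then branch requires 2*tab[s] + 3*x < 3*s - 9; else branch requires 2*tab[x - 2] < -15.
Before the if: (2*x < 3 → 2*tab[s] + 3*x < 3*s - 9) ∧ ((¬(2*x < 3)) → 2*tab[x - 2] < -15)
Answer: WP = (2*x < 3 → 2*tab[s] + 3*x < 3*s - 9) ∧ ((¬(2*x < 3)) → 2*tab[x - 2] < -15)


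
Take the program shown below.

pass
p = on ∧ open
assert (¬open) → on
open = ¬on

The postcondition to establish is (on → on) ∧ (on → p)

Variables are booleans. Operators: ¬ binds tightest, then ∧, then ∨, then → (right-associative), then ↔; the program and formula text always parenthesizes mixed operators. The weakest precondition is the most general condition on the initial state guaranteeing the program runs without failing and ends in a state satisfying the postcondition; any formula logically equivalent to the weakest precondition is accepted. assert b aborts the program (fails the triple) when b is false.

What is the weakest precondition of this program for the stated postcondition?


Working backward. After the program, the postcondition (on → on) ∧ (on → p) must hold; in canonical form it is on → p.
Before open := ¬on: on → p
Before assert (¬open) → on: ((¬open) → on) ∧ (on → p)
Before p := on ∧ open: ((¬open) → on) ∧ (on → (on ∧ open))
Before skip: ((¬open) → on) ∧ (on → (on ∧ open))
Answer: WP = ((¬open) → on) ∧ (on → (on ∧ open))


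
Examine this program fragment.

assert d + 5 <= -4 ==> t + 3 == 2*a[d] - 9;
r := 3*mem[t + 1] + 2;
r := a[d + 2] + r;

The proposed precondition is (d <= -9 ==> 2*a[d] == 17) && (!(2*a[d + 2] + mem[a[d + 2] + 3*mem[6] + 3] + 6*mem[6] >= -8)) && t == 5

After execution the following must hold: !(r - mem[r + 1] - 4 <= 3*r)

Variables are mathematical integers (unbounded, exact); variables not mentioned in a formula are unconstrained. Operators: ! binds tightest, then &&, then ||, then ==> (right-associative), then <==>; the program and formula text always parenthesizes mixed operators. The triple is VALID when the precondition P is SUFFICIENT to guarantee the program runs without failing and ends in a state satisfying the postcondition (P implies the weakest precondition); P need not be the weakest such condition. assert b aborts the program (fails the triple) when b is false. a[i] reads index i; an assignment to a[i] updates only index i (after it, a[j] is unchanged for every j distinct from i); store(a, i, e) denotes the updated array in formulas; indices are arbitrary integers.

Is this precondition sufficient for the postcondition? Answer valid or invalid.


Working backward. After the program, the postcondition !(r - mem[r + 1] - 4 <= 3*r) must hold; in canonical form it is !(mem[r + 1] + 2*r >= -4).
Before r := a[d + 2] + r: !(2*a[d + 2] + mem[a[d + 2] + r + 1] + 2*r >= -4)
Before r := 3*mem[t + 1] + 2: !(2*a[d + 2] + mem[a[d + 2] + 3*mem[t + 1] + 3] + 6*mem[t + 1] >= -8)
Before assert d + 5 <= -4 ==> t + 3 == 2*a[d] - 9: (d <= -9 ==> t == 2*a[d] - 12) && (!(2*a[d + 2] + mem[a[d + 2] + 3*mem[t + 1] + 3] + 6*mem[t + 1] >= -8))
The weakest precondition is (d <= -9 ==> t == 2*a[d] - 12) && (!(2*a[d + 2] + mem[a[d + 2] + 3*mem[t + 1] + 3] + 6*mem[t + 1] >= -8)).
Check whether (d <= -9 ==> 2*a[d] == 17) && (!(2*a[d + 2] + mem[a[d + 2] + 3*mem[6] + 3] + 6*mem[6] >= -8)) && t == 5 implies it.
Every state satisfying the precondition satisfies the weakest precondition: the implication holds.
Answer: valid


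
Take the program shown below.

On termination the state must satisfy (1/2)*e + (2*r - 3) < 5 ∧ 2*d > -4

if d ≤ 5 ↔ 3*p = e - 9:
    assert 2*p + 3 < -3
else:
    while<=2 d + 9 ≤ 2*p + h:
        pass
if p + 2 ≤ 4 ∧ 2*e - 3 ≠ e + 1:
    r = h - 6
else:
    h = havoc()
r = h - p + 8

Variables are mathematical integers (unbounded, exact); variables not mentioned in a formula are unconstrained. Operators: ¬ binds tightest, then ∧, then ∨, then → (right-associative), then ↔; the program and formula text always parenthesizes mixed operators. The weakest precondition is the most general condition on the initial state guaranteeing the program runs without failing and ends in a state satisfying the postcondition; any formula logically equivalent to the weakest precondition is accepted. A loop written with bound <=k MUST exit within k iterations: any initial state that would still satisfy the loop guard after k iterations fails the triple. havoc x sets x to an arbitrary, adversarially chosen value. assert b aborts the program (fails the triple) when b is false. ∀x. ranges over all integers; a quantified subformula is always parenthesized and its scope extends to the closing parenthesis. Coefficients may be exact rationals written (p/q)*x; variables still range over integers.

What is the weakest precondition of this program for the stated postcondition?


Working backward. After the program, the postcondition (1/2)*e + (2*r - 3) < 5 ∧ 2*d > -4 must hold; in canonical form it is (1/2)*e + 2*r < 8 ∧ 2*d > -4.
Before r := h - p + 8: (1/2)*e + 2*h < 2*p - 8 ∧ 2*d > -4
Then branch requires (1/2)*e + 2*h < 2*p - 8 ∧ 2*d > -4; else branch requires ∀h_1. ((1/2)*e + 2*h_1 < 2*p - 8 ∧ 2*d > -4).
Before the if: ((p ≤ 2 ∧ e ≠ 4) → ((1/2)*e + 2*h < 2*p - 8 ∧ 2*d > -4)) ∧ ((¬(p ≤ 2 ∧ e ≠ 4)) → (∀h_1. ((1/2)*e + 2*h_1 < 2*p - 8 ∧ 2*d > -4)))
Then branch requires 2*p < -6 ∧ ((p ≤ 2 ∧ e ≠ 4) → ((1/2)*e + 2*h < 2*p - 8 ∧ 2*d > -4)) ∧ ((¬(p ≤ 2 ∧ e ≠ 4)) → (∀h_1. ((1/2)*e + 2*h_1 < 2*p - 8 ∧ 2*d > -4))); else branch requires (d ≤ h + 2*p - 9 → ((d ≤ h + 2*p - 9 → ((¬(d ≤ h + 2*p - 9)) ∧ ((p ≤ 2 ∧ e ≠ 4) → ((1/2)*e + 2*h < 2*p - 8 ∧ 2*d > -4)) ∧ ((¬(p ≤ 2 ∧ e ≠ 4)) → (∀h_1. ((1/2)*e + 2*h_1 < 2*p - 8 ∧ 2*d > -4))))) ∧ ((¬(d ≤ h + 2*p - 9)) → (((p ≤ 2 ∧ e ≠ 4) → ((1/2)*e + 2*h < 2*p - 8 ∧ 2*d > -4)) ∧ ((¬(p ≤ 2 ∧ e ≠ 4)) → (∀h_1. ((1/2)*e + 2*h_1 < 2*p - 8 ∧ 2*d > -4))))))) ∧ ((¬(d ≤ h + 2*p - 9)) → (((p ≤ 2 ∧ e ≠ 4) → ((1/2)*e + 2*h < 2*p - 8 ∧ 2*d > -4)) ∧ ((¬(p ≤ 2 ∧ e ≠ 4)) → (∀h_1. ((1/2)*e + 2*h_1 < 2*p - 8 ∧ 2*d > -4))))).
Before the if: ((d ≤ 5 ↔ 3*p = e - 9) → (2*p < -6 ∧ ((p ≤ 2 ∧ e ≠ 4) → ((1/2)*e + 2*h < 2*p - 8 ∧ 2*d > -4)) ∧ ((¬(p ≤ 2 ∧ e ≠ 4)) → (∀h_1. ((1/2)*e + 2*h_1 < 2*p - 8 ∧ 2*d > -4))))) ∧ ((¬(d ≤ 5 ↔ 3*p = e - 9)) → ((d ≤ h + 2*p - 9 → ((d ≤ h + 2*p - 9 → ((¬(d ≤ h + 2*p - 9)) ∧ ((p ≤ 2 ∧ e ≠ 4) → ((1/2)*e + 2*h < 2*p - 8 ∧ 2*d > -4)) ∧ ((¬(p ≤ 2 ∧ e ≠ 4)) → (∀h_1. ((1/2)*e + 2*h_1 < 2*p - 8 ∧ 2*d > -4))))) ∧ ((¬(d ≤ h + 2*p - 9)) → (((p ≤ 2 ∧ e ≠ 4) → ((1/2)*e + 2*h < 2*p - 8 ∧ 2*d > -4)) ∧ ((¬(p ≤ 2 ∧ e ≠ 4)) → (∀h_1. ((1/2)*e + 2*h_1 < 2*p - 8 ∧ 2*d > -4))))))) ∧ ((¬(d ≤ h + 2*p - 9)) → (((p ≤ 2 ∧ e ≠ 4) → ((1/2)*e + 2*h < 2*p - 8 ∧ 2*d > -4)) ∧ ((¬(p ≤ 2 ∧ e ≠ 4)) → (∀h_1. ((1/2)*e + 2*h_1 < 2*p - 8 ∧ 2*d > -4)))))))
Answer: WP = ((d ≤ 5 ↔ 3*p = e - 9) → (2*p < -6 ∧ ((p ≤ 2 ∧ e ≠ 4) → ((1/2)*e + 2*h < 2*p - 8 ∧ 2*d > -4)) ∧ ((¬(p ≤ 2 ∧ e ≠ 4)) → (∀h_1. ((1/2)*e + 2*h_1 < 2*p - 8 ∧ 2*d > -4))))) ∧ ((¬(d ≤ 5 ↔ 3*p = e - 9)) → ((d ≤ h + 2*p - 9 → ((d ≤ h + 2*p - 9 → ((¬(d ≤ h + 2*p - 9)) ∧ ((p ≤ 2 ∧ e ≠ 4) → ((1/2)*e + 2*h < 2*p - 8 ∧ 2*d > -4)) ∧ ((¬(p ≤ 2 ∧ e ≠ 4)) → (∀h_1. ((1/2)*e + 2*h_1 < 2*p - 8 ∧ 2*d > -4))))) ∧ ((¬(d ≤ h + 2*p - 9)) → (((p ≤ 2 ∧ e ≠ 4) → ((1/2)*e + 2*h < 2*p - 8 ∧ 2*d > -4)) ∧ ((¬(p ≤ 2 ∧ e ≠ 4)) → (∀h_1. ((1/2)*e + 2*h_1 < 2*p - 8 ∧ 2*d > -4))))))) ∧ ((¬(d ≤ h + 2*p - 9)) → (((p ≤ 2 ∧ e ≠ 4) → ((1/2)*e + 2*h < 2*p - 8 ∧ 2*d > -4)) ∧ ((¬(p ≤ 2 ∧ e ≠ 4)) → (∀h_1. ((1/2)*e + 2*h_1 < 2*p - 8 ∧ 2*d > -4)))))))


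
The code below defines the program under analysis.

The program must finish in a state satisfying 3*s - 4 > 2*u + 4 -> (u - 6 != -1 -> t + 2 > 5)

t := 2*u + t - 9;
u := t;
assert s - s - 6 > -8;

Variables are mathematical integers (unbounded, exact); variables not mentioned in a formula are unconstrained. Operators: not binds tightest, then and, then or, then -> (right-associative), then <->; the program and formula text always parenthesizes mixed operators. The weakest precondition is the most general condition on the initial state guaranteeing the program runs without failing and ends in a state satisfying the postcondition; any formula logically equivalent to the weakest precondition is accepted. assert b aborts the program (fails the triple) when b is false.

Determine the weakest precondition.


Working backward. After the program, the postcondition 3*s - 4 > 2*u + 4 -> (u - 6 != -1 -> t + 2 > 5) must hold; in canonical form it is 3*s > 2*u + 8 -> (u != 5 -> t > 3).
Before assert s - s - 6 > -8: 3*s > 2*u + 8 -> (u != 5 -> t > 3)
Before u := t: 3*s > 2*t + 8 -> (t != 5 -> t > 3)
Before t := 2*u + t - 9: 3*s > 2*t + 4*u - 10 -> (t + 2*u != 14 -> t + 2*u > 12)
Answer: WP = 3*s > 2*t + 4*u - 10 -> (t + 2*u != 14 -> t + 2*u > 12)


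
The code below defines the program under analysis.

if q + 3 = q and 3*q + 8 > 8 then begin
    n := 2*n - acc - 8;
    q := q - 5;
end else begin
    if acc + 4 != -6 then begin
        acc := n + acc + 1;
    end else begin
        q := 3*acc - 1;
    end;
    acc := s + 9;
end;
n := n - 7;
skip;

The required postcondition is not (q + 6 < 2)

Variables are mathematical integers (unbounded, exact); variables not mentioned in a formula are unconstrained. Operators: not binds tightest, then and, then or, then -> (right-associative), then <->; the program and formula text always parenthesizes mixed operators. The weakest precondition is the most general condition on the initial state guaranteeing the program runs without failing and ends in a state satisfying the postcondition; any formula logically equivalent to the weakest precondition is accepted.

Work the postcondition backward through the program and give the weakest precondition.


Working backward. After the program, the postcondition not (q + 6 < 2) must hold; in canonical form it is not (q < -4).
Before skip: not (q < -4)
Before n := n - 7: not (q < -4)
Then branch requires not (q < 1); else branch requires (acc != -10 -> (not (q < -4))) and ((not (acc != -10)) -> (not (3*acc < -3))).
Before the if: (acc != -10 -> (not (q < -4))) and ((not (acc != -10)) -> (not (3*acc < -3)))
Answer: WP = (acc != -10 -> (not (q < -4))) and ((not (acc != -10)) -> (not (3*acc < -3)))


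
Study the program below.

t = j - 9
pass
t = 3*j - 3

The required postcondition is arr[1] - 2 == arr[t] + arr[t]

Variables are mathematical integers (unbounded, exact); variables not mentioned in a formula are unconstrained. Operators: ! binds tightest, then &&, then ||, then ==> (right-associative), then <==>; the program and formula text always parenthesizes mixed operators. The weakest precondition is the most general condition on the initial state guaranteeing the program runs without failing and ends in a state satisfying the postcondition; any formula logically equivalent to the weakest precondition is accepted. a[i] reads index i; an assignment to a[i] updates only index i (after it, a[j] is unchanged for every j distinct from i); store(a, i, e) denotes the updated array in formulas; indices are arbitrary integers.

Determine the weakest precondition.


Working backward. After the program, the postcondition arr[1] - 2 == arr[t] + arr[t] must hold; in canonical form it is arr[1] == 2*arr[t] + 2.
Before t := 3*j - 3: arr[1] == 2*arr[3*j - 3] + 2
Before skip: arr[1] == 2*arr[3*j - 3] + 2
Before t := j - 9: arr[1] == 2*arr[3*j - 3] + 2
Answer: WP = arr[1] == 2*arr[3*j - 3] + 2


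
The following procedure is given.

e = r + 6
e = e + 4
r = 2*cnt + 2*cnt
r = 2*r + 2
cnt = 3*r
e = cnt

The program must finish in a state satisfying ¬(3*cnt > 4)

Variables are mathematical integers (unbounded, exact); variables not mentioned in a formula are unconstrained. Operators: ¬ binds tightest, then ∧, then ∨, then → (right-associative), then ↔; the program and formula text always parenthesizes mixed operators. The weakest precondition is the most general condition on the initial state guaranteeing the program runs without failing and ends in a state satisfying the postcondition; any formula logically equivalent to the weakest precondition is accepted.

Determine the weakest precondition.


Working backward. After the program, ¬(3*cnt > 4) must hold.
Before e := cnt: ¬(3*cnt > 4)
Before cnt := 3*r: ¬(9*r > 4)
Before r := 2*r + 2: ¬(18*r > -14)
Before r := 2*cnt + 2*cnt: ¬(72*cnt > -14)
Before e := e + 4: ¬(72*cnt > -14)
Before e := r + 6: ¬(72*cnt > -14)
Answer: WP = ¬(72*cnt > -14)


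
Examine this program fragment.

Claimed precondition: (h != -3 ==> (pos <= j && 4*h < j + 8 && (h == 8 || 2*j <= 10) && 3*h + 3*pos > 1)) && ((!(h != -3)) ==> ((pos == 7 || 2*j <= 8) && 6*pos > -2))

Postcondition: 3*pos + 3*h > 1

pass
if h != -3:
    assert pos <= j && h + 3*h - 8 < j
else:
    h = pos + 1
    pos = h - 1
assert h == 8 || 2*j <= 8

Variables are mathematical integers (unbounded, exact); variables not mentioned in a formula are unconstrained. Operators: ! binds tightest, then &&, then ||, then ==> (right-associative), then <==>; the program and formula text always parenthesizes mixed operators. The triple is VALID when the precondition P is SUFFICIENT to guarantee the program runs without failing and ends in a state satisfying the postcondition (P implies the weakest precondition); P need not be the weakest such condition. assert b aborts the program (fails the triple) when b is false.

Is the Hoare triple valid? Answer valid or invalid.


Working backward. After the program, the postcondition 3*pos + 3*h > 1 must hold; in canonical form it is 3*h + 3*pos > 1.
Before assert h == 8 || 2*j <= 8: (h == 8 || 2*j <= 8) && 3*h + 3*pos > 1
Then branch requires pos <= j && 4*h < j + 8 && (h == 8 || 2*j <= 8) && 3*h + 3*pos > 1; else branch requires (pos == 7 || 2*j <= 8) && 6*pos > -2.
Before the if: (h != -3 ==> (pos <= j && 4*h < j + 8 && (h == 8 || 2*j <= 8) && 3*h + 3*pos > 1)) && ((!(h != -3)) ==> ((pos == 7 || 2*j <= 8) && 6*pos > -2))
Before skip: (h != -3 ==> (pos <= j && 4*h < j + 8 && (h == 8 || 2*j <= 8) && 3*h + 3*pos > 1)) && ((!(h != -3)) ==> ((pos == 7 || 2*j <= 8) && 6*pos > -2))
The weakest precondition is (h != -3 ==> (pos <= j && 4*h < j + 8 && (h == 8 || 2*j <= 8) && 3*h + 3*pos > 1)) && ((!(h != -3)) ==> ((pos == 7 || 2*j <= 8) && 6*pos > -2)).
Check whether (h != -3 ==> (pos <= j && 4*h < j + 8 && (h == 8 || 2*j <= 10) && 3*h + 3*pos > 1)) && ((!(h != -3)) ==> ((pos == 7 || 2*j <= 8) && 6*pos > -2)) implies it.
Countermodel: at the initial state h = -4, j = 5, pos = 5, the precondition holds but the weakest precondition fails.
Answer: invalid


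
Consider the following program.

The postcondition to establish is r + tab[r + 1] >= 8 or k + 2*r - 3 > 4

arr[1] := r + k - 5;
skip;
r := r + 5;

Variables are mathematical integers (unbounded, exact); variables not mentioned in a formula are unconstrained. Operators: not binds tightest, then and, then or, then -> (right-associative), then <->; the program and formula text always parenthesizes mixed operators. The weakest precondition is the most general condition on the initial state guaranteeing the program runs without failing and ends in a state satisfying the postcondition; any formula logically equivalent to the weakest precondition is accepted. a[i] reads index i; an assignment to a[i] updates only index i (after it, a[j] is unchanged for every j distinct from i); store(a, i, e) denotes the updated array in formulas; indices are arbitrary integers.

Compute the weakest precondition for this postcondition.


Working backward. After the program, the postcondition r + tab[r + 1] >= 8 or k + 2*r - 3 > 4 must hold; in canonical form it is tab[r + 1] + r >= 8 or k + 2*r > 7.
Before r := r + 5: tab[r + 6] + r >= 3 or k + 2*r > -3
Before skip: tab[r + 6] + r >= 3 or k + 2*r > -3
Before arr[1] := r + k - 5: tab[r + 6] + r >= 3 or k + 2*r > -3
Answer: WP = tab[r + 6] + r >= 3 or k + 2*r > -3


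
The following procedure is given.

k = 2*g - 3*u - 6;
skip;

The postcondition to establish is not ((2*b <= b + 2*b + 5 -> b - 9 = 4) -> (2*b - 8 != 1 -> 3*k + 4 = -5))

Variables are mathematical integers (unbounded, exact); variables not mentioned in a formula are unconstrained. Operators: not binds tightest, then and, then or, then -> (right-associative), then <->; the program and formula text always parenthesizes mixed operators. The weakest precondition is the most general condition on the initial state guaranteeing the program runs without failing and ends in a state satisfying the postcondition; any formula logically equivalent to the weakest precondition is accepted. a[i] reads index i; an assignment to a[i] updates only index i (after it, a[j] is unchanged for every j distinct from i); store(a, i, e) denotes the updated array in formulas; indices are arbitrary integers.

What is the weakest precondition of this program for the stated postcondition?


Working backward. After the program, the postcondition not ((2*b <= b + 2*b + 5 -> b - 9 = 4) -> (2*b - 8 != 1 -> 3*k + 4 = -5)) must hold; in canonical form it is not ((b >= -5 -> b = 13) -> (2*b != 9 -> 3*k = -9)).
Before skip: not ((b >= -5 -> b = 13) -> (2*b != 9 -> 3*k = -9))
Before k := 2*g - 3*u - 6: not ((b >= -5 -> b = 13) -> (2*b != 9 -> 6*g = 9*u + 9))
Answer: WP = not ((b >= -5 -> b = 13) -> (2*b != 9 -> 6*g = 9*u + 9))


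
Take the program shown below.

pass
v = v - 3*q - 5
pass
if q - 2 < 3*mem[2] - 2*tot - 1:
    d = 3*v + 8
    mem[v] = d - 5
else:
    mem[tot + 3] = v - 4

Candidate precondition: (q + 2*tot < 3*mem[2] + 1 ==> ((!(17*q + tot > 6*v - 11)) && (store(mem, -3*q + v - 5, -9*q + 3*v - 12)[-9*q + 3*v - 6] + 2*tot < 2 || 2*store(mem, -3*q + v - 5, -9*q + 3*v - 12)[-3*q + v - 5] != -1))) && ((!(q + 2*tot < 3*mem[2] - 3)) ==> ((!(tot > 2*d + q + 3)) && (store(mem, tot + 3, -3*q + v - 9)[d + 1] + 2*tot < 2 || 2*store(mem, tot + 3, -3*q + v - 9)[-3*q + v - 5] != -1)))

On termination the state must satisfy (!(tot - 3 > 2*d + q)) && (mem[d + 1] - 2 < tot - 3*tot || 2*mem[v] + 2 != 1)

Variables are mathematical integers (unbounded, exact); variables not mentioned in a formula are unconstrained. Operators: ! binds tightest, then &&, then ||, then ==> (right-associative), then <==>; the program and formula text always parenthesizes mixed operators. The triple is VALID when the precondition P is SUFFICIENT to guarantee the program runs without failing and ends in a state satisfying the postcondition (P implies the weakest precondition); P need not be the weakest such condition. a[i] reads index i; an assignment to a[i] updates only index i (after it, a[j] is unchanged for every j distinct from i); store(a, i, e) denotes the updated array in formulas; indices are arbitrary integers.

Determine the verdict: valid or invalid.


Working backward. After the program, the postcondition (!(tot - 3 > 2*d + q)) && (mem[d + 1] - 2 < tot - 3*tot || 2*mem[v] + 2 != 1) must hold; in canonical form it is (!(tot > 2*d + q + 3)) && (mem[d + 1] + 2*tot < 2 || 2*mem[v] != -1).
Then branch requires (!(tot > q + 6*v + 19)) && (store(mem, v, 3*v + 3)[3*v + 9] + 2*tot < 2 || 2*store(mem, v, 3*v + 3)[v] != -1); else branch requires (!(tot > 2*d + q + 3)) && (store(mem, tot + 3, v - 4)[d + 1] + 2*tot < 2 || 2*store(mem, tot + 3, v - 4)[v] != -1).
Before the if: (q + 2*tot < 3*mem[2] + 1 ==> ((!(tot > q + 6*v + 19)) && (store(mem, v, 3*v + 3)[3*v + 9] + 2*tot < 2 || 2*store(mem, v, 3*v + 3)[v] != -1))) && ((!(q + 2*tot < 3*mem[2] + 1)) ==> ((!(tot > 2*d + q + 3)) && (store(mem, tot + 3, v - 4)[d + 1] + 2*tot < 2 || 2*store(mem, tot + 3, v - 4)[v] != -1)))
Before skip: (q + 2*tot < 3*mem[2] + 1 ==> ((!(tot > q + 6*v + 19)) && (store(mem, v, 3*v + 3)[3*v + 9] + 2*tot < 2 || 2*store(mem, v, 3*v + 3)[v] != -1))) && ((!(q + 2*tot < 3*mem[2] + 1)) ==> ((!(tot > 2*d + q + 3)) && (store(mem, tot + 3, v - 4)[d + 1] + 2*tot < 2 || 2*store(mem, tot + 3, v - 4)[v] != -1)))
Before v := v - 3*q - 5: (q + 2*tot < 3*mem[2] + 1 ==> ((!(17*q + tot > 6*v - 11)) && (store(mem, -3*q + v - 5, -9*q + 3*v - 12)[-9*q + 3*v - 6] + 2*tot < 2 || 2*store(mem, -3*q + v - 5, -9*q + 3*v - 12)[-3*q + v - 5] != -1))) && ((!(q + 2*tot < 3*mem[2] + 1)) ==> ((!(tot > 2*d + q + 3)) && (store(mem, tot + 3, -3*q + v - 9)[d + 1] + 2*tot < 2 || 2*store(mem, tot + 3, -3*q + v - 9)[-3*q + v - 5] != -1)))
Before skip: (q + 2*tot < 3*mem[2] + 1 ==> ((!(17*q + tot > 6*v - 11)) && (store(mem, -3*q + v - 5, -9*q + 3*v - 12)[-9*q + 3*v - 6] + 2*tot < 2 || 2*store(mem, -3*q + v - 5, -9*q + 3*v - 12)[-3*q + v - 5] != -1))) && ((!(q + 2*tot < 3*mem[2] + 1)) ==> ((!(tot > 2*d + q + 3)) && (store(mem, tot + 3, -3*q + v - 9)[d + 1] + 2*tot < 2 || 2*store(mem, tot + 3, -3*q + v - 9)[-3*q + v - 5] != -1)))
The weakest precondition is (q + 2*tot < 3*mem[2] + 1 ==> ((!(17*q + tot > 6*v - 11)) && (store(mem, -3*q + v - 5, -9*q + 3*v - 12)[-9*q + 3*v - 6] + 2*tot < 2 || 2*store(mem, -3*q + v - 5, -9*q + 3*v - 12)[-3*q + v - 5] != -1))) && ((!(q + 2*tot < 3*mem[2] + 1)) ==> ((!(tot > 2*d + q + 3)) && (store(mem, tot + 3, -3*q + v - 9)[d + 1] + 2*tot < 2 || 2*store(mem, tot + 3, -3*q + v - 9)[-3*q + v - 5] != -1))).
Check whether (q + 2*tot < 3*mem[2] + 1 ==> ((!(17*q + tot > 6*v - 11)) && (store(mem, -3*q + v - 5, -9*q + 3*v - 12)[-9*q + 3*v - 6] + 2*tot < 2 || 2*store(mem, -3*q + v - 5, -9*q + 3*v - 12)[-3*q + v - 5] != -1))) && ((!(q + 2*tot < 3*mem[2] - 3)) ==> ((!(tot > 2*d + q + 3)) && (store(mem, tot + 3, -3*q + v - 9)[d + 1] + 2*tot < 2 || 2*store(mem, tot + 3, -3*q + v - 9)[-3*q + v - 5] != -1))) implies it.
Every state satisfying the precondition satisfies the weakest precondition: the implication holds.
Answer: valid


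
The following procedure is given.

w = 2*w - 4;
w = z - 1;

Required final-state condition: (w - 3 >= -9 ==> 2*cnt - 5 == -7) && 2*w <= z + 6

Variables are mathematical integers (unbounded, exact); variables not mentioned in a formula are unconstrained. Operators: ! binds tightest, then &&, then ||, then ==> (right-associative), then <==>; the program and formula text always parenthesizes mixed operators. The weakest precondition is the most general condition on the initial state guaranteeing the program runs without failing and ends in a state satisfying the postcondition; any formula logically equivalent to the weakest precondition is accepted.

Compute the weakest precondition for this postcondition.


Working backward. After the program, the postcondition (w - 3 >= -9 ==> 2*cnt - 5 == -7) && 2*w <= z + 6 must hold; in canonical form it is (w >= -6 ==> 2*cnt == -2) && 2*w <= z + 6.
Before w := z - 1: (z >= -5 ==> 2*cnt == -2) && z <= 8
Before w := 2*w - 4: (z >= -5 ==> 2*cnt == -2) && z <= 8
Answer: WP = (z >= -5 ==> 2*cnt == -2) && z <= 8


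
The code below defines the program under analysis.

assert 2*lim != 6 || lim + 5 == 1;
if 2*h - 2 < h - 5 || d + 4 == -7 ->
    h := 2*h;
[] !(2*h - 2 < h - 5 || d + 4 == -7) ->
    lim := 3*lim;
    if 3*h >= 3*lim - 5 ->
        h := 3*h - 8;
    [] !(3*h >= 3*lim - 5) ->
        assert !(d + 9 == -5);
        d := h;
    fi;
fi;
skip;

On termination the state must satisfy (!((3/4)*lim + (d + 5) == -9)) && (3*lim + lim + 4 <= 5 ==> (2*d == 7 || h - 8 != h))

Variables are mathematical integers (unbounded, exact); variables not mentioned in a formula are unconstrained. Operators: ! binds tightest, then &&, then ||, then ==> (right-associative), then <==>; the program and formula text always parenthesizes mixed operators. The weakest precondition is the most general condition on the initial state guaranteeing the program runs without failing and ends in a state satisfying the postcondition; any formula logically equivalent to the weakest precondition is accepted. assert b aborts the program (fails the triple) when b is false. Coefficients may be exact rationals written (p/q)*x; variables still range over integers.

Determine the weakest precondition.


Working backward. After the program, the postcondition (!((3/4)*lim + (d + 5) == -9)) && (3*lim + lim + 4 <= 5 ==> (2*d == 7 || h - 8 != h)) must hold; in canonical form it is !(d + (3/4)*lim == -14).
Before skip: !(d + (3/4)*lim == -14)
Then branch requires !(d + (3/4)*lim == -14); else branch requires (3*h >= 9*lim - 5 ==> (!(d + (9/4)*lim == -14))) && ((!(3*h >= 9*lim - 5)) ==> ((!(d == -14)) && (!(h + (9/4)*lim == -14)))).
Before the if: ((h < -3 || d == -11) ==> (!(d + (3/4)*lim == -14))) && ((!(h < -3 || d == -11)) ==> ((3*h >= 9*lim - 5 ==> (!(d + (9/4)*lim == -14))) && ((!(3*h >= 9*lim - 5)) ==> ((!(d == -14)) && (!(h + (9/4)*lim == -14))))))
Before assert 2*lim != 6 || lim + 5 == 1: (2*lim != 6 || lim == -4) && ((h < -3 || d == -11) ==> (!(d + (3/4)*lim == -14))) && ((!(h < -3 || d == -11)) ==> ((3*h >= 9*lim - 5 ==> (!(d + (9/4)*lim == -14))) && ((!(3*h >= 9*lim - 5)) ==> ((!(d == -14)) && (!(h + (9/4)*lim == -14))))))
Answer: WP = (2*lim != 6 || lim == -4) && ((h < -3 || d == -11) ==> (!(d + (3/4)*lim == -14))) && ((!(h < -3 || d == -11)) ==> ((3*h >= 9*lim - 5 ==> (!(d + (9/4)*lim == -14))) && ((!(3*h >= 9*lim - 5)) ==> ((!(d == -14)) && (!(h + (9/4)*lim == -14))))))


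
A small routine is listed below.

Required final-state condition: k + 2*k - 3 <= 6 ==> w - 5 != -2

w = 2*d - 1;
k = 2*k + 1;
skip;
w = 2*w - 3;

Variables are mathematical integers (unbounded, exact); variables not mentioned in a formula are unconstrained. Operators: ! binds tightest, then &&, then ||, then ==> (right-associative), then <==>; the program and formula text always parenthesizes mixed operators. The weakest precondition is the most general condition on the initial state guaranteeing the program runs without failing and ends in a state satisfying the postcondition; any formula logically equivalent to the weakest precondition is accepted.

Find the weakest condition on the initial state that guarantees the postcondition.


Working backward. After the program, the postcondition k + 2*k - 3 <= 6 ==> w - 5 != -2 must hold; in canonical form it is 3*k <= 9 ==> w != 3.
Before w := 2*w - 3: 3*k <= 9 ==> 2*w != 6
Before skip: 3*k <= 9 ==> 2*w != 6
Before k := 2*k + 1: 6*k <= 6 ==> 2*w != 6
Before w := 2*d - 1: 6*k <= 6 ==> 4*d != 8
Answer: WP = 6*k <= 6 ==> 4*d != 8
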